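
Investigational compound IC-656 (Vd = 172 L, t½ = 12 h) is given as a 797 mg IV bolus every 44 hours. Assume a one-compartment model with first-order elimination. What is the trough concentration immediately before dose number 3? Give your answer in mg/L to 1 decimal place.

f = (1/2)^(τ/t½) = (1/2)^(44/12) ≈ 0.0787.
C₀ = D/Vd = 797/172 ≈ 4.634 mg/L.
Before the 3rd dose, 2 doses have been given. Superposition: Cmin = C₀·(f + f²).
≈ 4.634 × (0.0787 + 0.0062) ≈ 4.634 × 0.0849 ≈ 0.393 mg/L.

0.4 mg/L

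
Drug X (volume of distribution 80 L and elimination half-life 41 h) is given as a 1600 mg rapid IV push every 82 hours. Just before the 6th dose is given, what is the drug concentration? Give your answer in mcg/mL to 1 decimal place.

f = (1/2)^(τ/t½) = (1/2)^(82/41) ≈ 0.2500.
C₀ = D/Vd = 1600/80 ≈ 20.000 mcg/mL.
Before the 6th dose, 5 doses have been given. Superposition: Cmin = C₀·(f + f² + … + f^5).
≈ 20.000 × (0.2500 + 0.0625 + 0.0156 + 0.0039 + 0.0010) ≈ 20.000 × 0.3330 ≈ 6.660 mcg/mL.

6.7 mcg/mL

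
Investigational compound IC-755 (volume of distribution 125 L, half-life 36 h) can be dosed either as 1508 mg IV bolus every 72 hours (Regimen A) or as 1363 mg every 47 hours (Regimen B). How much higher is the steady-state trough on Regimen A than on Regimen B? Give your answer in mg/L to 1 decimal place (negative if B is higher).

Regimen A: f = (1/2)^(72/36) ≈ 0.2500; Cmin,ss = (1508/125)·f/(1−f) ≈ 4.021 mg/L.
Regimen B: f = (1/2)^(47/36) ≈ 0.4046; Cmin,ss = (1363/125)·f/(1−f) ≈ 7.410 mg/L.
Difference ≈ 4.021 − 7.410 ≈ -3.389 mg/L.

-3.4 mg/L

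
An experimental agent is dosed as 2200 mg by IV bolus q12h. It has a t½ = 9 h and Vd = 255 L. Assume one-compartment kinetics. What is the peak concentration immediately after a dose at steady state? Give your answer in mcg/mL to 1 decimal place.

14.3 mcg/mL

k = ln2/t½ = ln2/9 ≈ 0.077016 h⁻¹; fraction remaining f = e^(−kτ) = e^(−0.077016×12) ≈ 0.3969.
At steady state, accumulation factor R = 1/(1 − e^(−kτ)) ≈ 1.6581.
Each bolus raises the concentration by D/Vd = 2200/255 ≈ 8.627 mcg/mL.
Steady-state peak Cmax,ss = C₀·R ≈ 8.627 × 1.6581 ≈ 14.304 mcg/mL.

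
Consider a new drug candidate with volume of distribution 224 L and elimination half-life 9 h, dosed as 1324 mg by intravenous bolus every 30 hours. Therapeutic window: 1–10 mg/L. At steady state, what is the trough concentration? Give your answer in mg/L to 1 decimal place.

k = ln2/t½ = ln2/9 ≈ 0.077016 h⁻¹; fraction remaining f = e^(−kτ) = e^(−0.077016×30) ≈ 0.0992.
At steady state, accumulation factor R = 1/(1 − e^(−kτ)) ≈ 1.1101.
Each bolus raises the concentration by D/Vd = 1324/224 ≈ 5.911 mg/L.
Cmax,ss = C₀/(1 − f) ≈ 5.911/0.9008 ≈ 6.562 mg/L.
One interval later, Cmin,ss = Cmax,ss·e^(−kτ) ≈ 6.562 × 0.0992 ≈ 0.651 mg/L.
Trough 0.7 mg/L vs MEC 1 mg/L: subtherapeutic.

0.7 mg/L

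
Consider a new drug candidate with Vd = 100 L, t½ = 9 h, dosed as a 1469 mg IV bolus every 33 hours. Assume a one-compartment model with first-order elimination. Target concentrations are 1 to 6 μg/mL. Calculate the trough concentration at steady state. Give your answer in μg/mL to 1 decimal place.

1.3 μg/mL

τ/t½ = 33/9 ≈ 3.6667, so fraction remaining f = (1/2)^(33/9) ≈ 0.0787.
Accumulation ratio R = 1/(1 − f) ≈ 1/0.9213 ≈ 1.0854.
Each bolus raises the concentration by D/Vd = 1469/100 ≈ 14.690 μg/mL.
Cmax,ss = C₀/(1 − f) ≈ 14.690/0.9213 ≈ 15.945 μg/mL.
Steady-state trough Cmin,ss = Cmax,ss·f ≈ 15.945 × 0.0787 ≈ 1.255 μg/mL.
Trough 1.3 μg/mL vs MEC 1 μg/mL: adequate.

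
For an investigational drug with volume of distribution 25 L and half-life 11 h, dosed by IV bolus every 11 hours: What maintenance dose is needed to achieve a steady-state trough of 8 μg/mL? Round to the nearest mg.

200 mg

τ/t½ = 11/11 ≈ 1, so f = (1/2)^(11/11) ≈ 0.500000.
Cmin,ss = (D/Vd)·f/(1−f), so D = Cmin,ss·Vd·(1−f)/f.
D = 8 × 25 × (1−f)/f ≈ 8 × 25 × 1.00000 ≈ 200.00 mg.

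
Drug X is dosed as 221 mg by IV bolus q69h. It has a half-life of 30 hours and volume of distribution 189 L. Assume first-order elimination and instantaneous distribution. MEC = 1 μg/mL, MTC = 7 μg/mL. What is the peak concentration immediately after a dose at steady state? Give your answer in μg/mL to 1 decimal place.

1.5 μg/mL

τ/t½ = 69/30 ≈ 2.3, so fraction remaining f = (1/2)^(69/30) ≈ 0.2031.
At steady state, accumulation factor R = 1/(1 − e^(−kτ)) ≈ 1.2549.
Single-dose peak C₀ = D/Vd = 221/189 ≈ 1.169 μg/mL.
Steady-state peak Cmax,ss = C₀·R ≈ 1.169 × 1.2549 ≈ 1.467 μg/mL.
Peak 1.5 μg/mL vs MTC 7 μg/mL: below toxic threshold.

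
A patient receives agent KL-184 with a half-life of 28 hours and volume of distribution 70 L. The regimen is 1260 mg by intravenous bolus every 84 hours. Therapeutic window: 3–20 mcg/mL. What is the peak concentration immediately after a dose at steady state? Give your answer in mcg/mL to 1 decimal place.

20.6 mcg/mL

τ = 84 h = 3 half-lives, so f = (1/2)^3 = 0.125.
Accumulation ratio R = 1/(1 − f) = 1/0.875 = 8/7.
Single-dose peak C₀ = D/Vd = 1260/70 = 18 mcg/mL.
Steady-state peak Cmax,ss = C₀·R = 18 × 8/7 ≈ 20.571 mcg/mL.
Peak 20.6 mcg/mL vs MTC 20 mcg/mL: exceeds toxic threshold.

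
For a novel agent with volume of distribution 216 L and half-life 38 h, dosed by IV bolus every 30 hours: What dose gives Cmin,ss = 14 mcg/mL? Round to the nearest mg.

2203 mg

τ/t½ = 30/38 ≈ 0.78947, so f = (1/2)^(30/38) ≈ 0.578555.
Cmin,ss = (D/Vd)·f/(1−f), so D = Cmin,ss·Vd·(1−f)/f.
D = 14 × 216 × (1−f)/f ≈ 14 × 216 × 0.72844 ≈ 2202.80 mg.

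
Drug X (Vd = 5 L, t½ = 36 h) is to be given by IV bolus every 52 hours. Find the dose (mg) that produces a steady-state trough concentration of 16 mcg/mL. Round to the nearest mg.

τ/t½ = 52/36 ≈ 1.4444, so f = (1/2)^(52/36) ≈ 0.367434.
Cmin,ss = (D/Vd)·f/(1−f), so D = Cmin,ss·Vd·(1−f)/f.
D = 16 × 5 × (1−f)/f ≈ 16 × 5 × 1.72158 ≈ 137.73 mg.

138 mg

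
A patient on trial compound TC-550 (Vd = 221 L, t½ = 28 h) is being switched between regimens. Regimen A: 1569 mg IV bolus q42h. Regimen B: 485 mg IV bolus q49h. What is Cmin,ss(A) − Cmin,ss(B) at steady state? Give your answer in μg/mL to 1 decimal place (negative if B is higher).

Regimen A: f = (1/2)^(42/28) ≈ 0.3536; Cmin,ss = (1569/221)·f/(1−f) ≈ 3.884 μg/mL.
Regimen B: f = (1/2)^(49/28) ≈ 0.2973; Cmin,ss = (485/221)·f/(1−f) ≈ 0.928 μg/mL.
Difference ≈ 3.884 − 0.928 ≈ 2.956 μg/mL.

3.0 μg/mL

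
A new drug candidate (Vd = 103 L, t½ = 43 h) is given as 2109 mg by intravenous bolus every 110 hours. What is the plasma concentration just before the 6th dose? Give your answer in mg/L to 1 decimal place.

4.2 mg/L

f = (1/2)^(τ/t½) = (1/2)^(110/43) ≈ 0.1698.
C₀ = D/Vd = 2109/103 ≈ 20.476 mg/L.
Before the 6th dose, 5 doses have been given. Superposition: Cmin = C₀·(f + f² + … + f^5).
≈ 20.476 × (0.1698 + 0.0288 + 0.0049 + 0.0008 + 0.0001) ≈ 20.476 × 0.2044 ≈ 4.185 mg/L.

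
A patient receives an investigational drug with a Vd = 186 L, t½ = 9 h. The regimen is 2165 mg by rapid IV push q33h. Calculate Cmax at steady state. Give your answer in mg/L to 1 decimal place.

12.6 mg/L

k = ln2/t½ = ln2/9 ≈ 0.077016 h⁻¹; fraction remaining f = e^(−kτ) = e^(−0.077016×33) ≈ 0.0787.
At steady state, accumulation factor R = 1/(1 − e^(−kτ)) ≈ 1.0854.
Single-dose peak C₀ = D/Vd = 2165/186 ≈ 11.640 mg/L.
Cmax,ss = C₀/(1 − f) ≈ 11.640/0.9213 ≈ 12.634 mg/L.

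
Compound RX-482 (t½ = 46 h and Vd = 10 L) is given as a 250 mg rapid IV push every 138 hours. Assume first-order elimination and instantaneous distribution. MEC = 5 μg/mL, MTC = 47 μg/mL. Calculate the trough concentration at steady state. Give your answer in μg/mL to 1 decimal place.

3.6 μg/mL

τ = 138 h = 3 half-lives, so f = (1/2)^3 = 0.125.
At steady state, R = 1/(1 − 0.125) = 8/7.
Single-dose peak C₀ = D/Vd = 250/10 = 25 μg/mL.
Steady-state peak Cmax,ss = C₀·R = 25 × 8/7 ≈ 28.571 μg/mL.
Steady-state trough Cmin,ss = Cmax,ss·f ≈ 28.571 × 0.125 ≈ 3.571 μg/mL.
Trough 3.6 μg/mL vs MEC 5 μg/mL: subtherapeutic.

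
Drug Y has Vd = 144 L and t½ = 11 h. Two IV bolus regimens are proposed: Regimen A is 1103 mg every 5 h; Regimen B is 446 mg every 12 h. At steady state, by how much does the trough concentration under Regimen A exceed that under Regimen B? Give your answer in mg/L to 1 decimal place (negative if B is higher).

17.9 mg/L

Regimen A: f = (1/2)^(5/11) ≈ 0.7297; Cmin,ss = (1103/144)·f/(1−f) ≈ 20.678 mg/L.
Regimen B: f = (1/2)^(12/11) ≈ 0.4695; Cmin,ss = (446/144)·f/(1−f) ≈ 2.741 mg/L.
Difference ≈ 20.678 − 2.741 ≈ 17.937 mg/L.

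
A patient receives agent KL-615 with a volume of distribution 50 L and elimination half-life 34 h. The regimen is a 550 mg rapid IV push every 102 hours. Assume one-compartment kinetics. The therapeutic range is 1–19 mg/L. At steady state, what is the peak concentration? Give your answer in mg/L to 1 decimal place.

12.6 mg/L

The dosing interval is 3 half-lives, so f = 2^(−3) = 0.125.
Accumulation ratio R = 1/(1 − f) = 1/0.875 = 8/7.
Single-dose peak C₀ = D/Vd = 550/50 = 11 mg/L.
Steady-state peak Cmax,ss = C₀·R = 11 × 8/7 ≈ 12.571 mg/L.
Peak 12.6 mg/L vs MTC 19 mg/L: below toxic threshold.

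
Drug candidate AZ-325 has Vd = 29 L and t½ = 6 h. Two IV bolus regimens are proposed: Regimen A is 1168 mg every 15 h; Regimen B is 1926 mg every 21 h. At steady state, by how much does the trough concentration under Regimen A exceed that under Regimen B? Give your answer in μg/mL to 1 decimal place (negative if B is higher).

2.2 μg/mL

Regimen A: f = (1/2)^(15/6) ≈ 0.1768; Cmin,ss = (1168/29)·f/(1−f) ≈ 8.650 μg/mL.
Regimen B: f = (1/2)^(21/6) ≈ 0.0884; Cmin,ss = (1926/29)·f/(1−f) ≈ 6.440 μg/mL.
Difference ≈ 8.650 − 6.440 ≈ 2.210 μg/mL.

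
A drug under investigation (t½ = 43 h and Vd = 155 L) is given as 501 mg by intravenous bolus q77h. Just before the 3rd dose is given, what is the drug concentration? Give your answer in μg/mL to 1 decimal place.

1.2 μg/mL

f = (1/2)^(τ/t½) = (1/2)^(77/43) ≈ 0.2890.
C₀ = D/Vd = 501/155 ≈ 3.232 μg/mL.
Before the 3rd dose, 2 doses have been given. Superposition: Cmin = C₀·(f + f²).
≈ 3.232 × (0.2890 + 0.0835) ≈ 3.232 × 0.3725 ≈ 1.204 μg/mL.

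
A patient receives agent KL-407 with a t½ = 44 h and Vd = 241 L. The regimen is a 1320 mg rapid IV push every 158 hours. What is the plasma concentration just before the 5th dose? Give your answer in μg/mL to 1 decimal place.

f = (1/2)^(τ/t½) = (1/2)^(158/44) ≈ 0.0830.
C₀ = D/Vd = 1320/241 ≈ 5.477 μg/mL.
Before the 5th dose, 4 doses have been given. Superposition: Cmin = C₀·(f + f² + … + f^4).
≈ 5.477 × (0.0830 + 0.0069 + 0.0006 + 0.0000) ≈ 5.477 × 0.0905 ≈ 0.496 μg/mL.

0.5 μg/mL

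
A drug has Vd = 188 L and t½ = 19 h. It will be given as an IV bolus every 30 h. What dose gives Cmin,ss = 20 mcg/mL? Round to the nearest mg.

τ/t½ = 30/19 ≈ 1.5789, so f = (1/2)^(30/19) ≈ 0.334726.
Cmin,ss = (D/Vd)·f/(1−f), so D = Cmin,ss·Vd·(1−f)/f.
D = 20 × 188 × (1−f)/f ≈ 20 × 188 × 1.98752 ≈ 7473.08 mg.

7473 mg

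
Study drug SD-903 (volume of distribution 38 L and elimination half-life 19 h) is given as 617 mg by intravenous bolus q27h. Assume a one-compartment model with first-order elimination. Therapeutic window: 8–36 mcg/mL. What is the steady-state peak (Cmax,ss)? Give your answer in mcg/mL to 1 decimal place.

25.9 mcg/mL

τ/t½ = 27/19 ≈ 1.4211, so fraction remaining f = (1/2)^(27/19) ≈ 0.3734.
Accumulation ratio R = 1/(1 − f) ≈ 1/0.6266 ≈ 1.5959.
Single-dose peak C₀ = D/Vd = 617/38 ≈ 16.237 mcg/mL.
Cmax,ss = C₀/(1 − f) ≈ 16.237/0.6266 ≈ 25.913 mcg/mL.
Peak 25.9 mcg/mL vs MTC 36 mcg/mL: below toxic threshold.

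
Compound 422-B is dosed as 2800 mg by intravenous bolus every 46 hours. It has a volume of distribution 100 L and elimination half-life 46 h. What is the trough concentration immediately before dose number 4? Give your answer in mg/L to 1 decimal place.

24.5 mg/L

f = (1/2)^(τ/t½) = (1/2)^(46/46) ≈ 0.5000.
C₀ = D/Vd = 2800/100 ≈ 28.000 mg/L.
Before the 4th dose, 3 doses have been given. Superposition: Cmin = C₀·(f + f² + … + f^3).
≈ 28.000 × (0.5000 + 0.2500 + 0.1250) ≈ 28.000 × 0.8750 ≈ 24.500 mg/L.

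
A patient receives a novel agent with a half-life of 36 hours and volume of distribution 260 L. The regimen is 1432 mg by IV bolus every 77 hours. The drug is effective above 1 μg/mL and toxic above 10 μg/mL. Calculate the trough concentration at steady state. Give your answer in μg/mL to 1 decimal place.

1.6 μg/mL

Over one 77-h interval, 77/36 ≈ 2.1389 half-lives elapse, leaving f ≈ 0.2271 of each dose.
At steady state, accumulation factor R = 1/(1 − e^(−kτ)) ≈ 1.2938.
Each bolus raises the concentration by D/Vd = 1432/260 ≈ 5.508 μg/mL.
Steady-state peak Cmax,ss = C₀·R ≈ 5.508 × 1.2938 ≈ 7.126 μg/mL.
Steady-state trough Cmin,ss = Cmax,ss·f ≈ 7.126 × 0.2271 ≈ 1.618 μg/mL.
Trough 1.6 μg/mL vs MEC 1 μg/mL: adequate.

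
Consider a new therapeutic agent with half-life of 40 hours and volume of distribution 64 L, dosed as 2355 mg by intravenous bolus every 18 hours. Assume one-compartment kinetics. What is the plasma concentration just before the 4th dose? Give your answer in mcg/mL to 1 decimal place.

61.1 mcg/mL

f = (1/2)^(τ/t½) = (1/2)^(18/40) ≈ 0.7320.
C₀ = D/Vd = 2355/64 ≈ 36.797 mcg/mL.
Before the 4th dose, 3 doses have been given. Superposition: Cmin = C₀·(f + f² + … + f^3).
≈ 36.797 × (0.7320 + 0.5358 + 0.3922) ≈ 36.797 × 1.6600 ≈ 61.083 mcg/mL.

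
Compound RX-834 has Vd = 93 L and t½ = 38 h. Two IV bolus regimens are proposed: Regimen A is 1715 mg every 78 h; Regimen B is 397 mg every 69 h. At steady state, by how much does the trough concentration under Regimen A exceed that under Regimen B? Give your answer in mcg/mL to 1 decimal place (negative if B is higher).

Regimen A: f = (1/2)^(78/38) ≈ 0.2410; Cmin,ss = (1715/93)·f/(1−f) ≈ 5.855 mcg/mL.
Regimen B: f = (1/2)^(69/38) ≈ 0.2840; Cmin,ss = (397/93)·f/(1−f) ≈ 1.693 mcg/mL.
Difference ≈ 5.855 − 1.693 ≈ 4.162 mcg/mL.

4.2 mcg/mL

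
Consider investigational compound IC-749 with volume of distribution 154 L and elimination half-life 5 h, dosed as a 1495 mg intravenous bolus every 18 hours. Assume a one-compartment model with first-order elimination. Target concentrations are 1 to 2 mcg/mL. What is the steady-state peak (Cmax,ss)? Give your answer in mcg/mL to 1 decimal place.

Over one 18-h interval, 18/5 ≈ 3.6 half-lives elapse, leaving f ≈ 0.0825 of each dose.
At steady state, accumulation factor R = 1/(1 − e^(−kτ)) ≈ 1.0899.
Each bolus raises the concentration by D/Vd = 1495/154 ≈ 9.708 mcg/mL.
Cmax,ss = C₀/(1 − f) ≈ 9.708/0.9175 ≈ 10.581 mcg/mL.
Peak 10.6 mcg/mL vs MTC 2 mcg/mL: exceeds toxic threshold.

10.6 mcg/mL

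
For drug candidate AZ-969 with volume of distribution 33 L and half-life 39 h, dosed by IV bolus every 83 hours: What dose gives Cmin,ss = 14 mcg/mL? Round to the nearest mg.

1558 mg

τ/t½ = 83/39 ≈ 2.1282, so f = (1/2)^(83/39) ≈ 0.228742.
Cmin,ss = (D/Vd)·f/(1−f), so D = Cmin,ss·Vd·(1−f)/f.
D = 14 × 33 × (1−f)/f ≈ 14 × 33 × 3.37174 ≈ 1557.74 mg.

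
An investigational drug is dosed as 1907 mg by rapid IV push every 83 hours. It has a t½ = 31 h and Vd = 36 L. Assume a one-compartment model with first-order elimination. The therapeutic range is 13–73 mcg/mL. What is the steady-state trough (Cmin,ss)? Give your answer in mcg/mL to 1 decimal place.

τ/t½ = 83/31 ≈ 2.6774, so fraction remaining f = (1/2)^(83/31) ≈ 0.1563.
Each bolus raises the concentration by D/Vd = 1907/36 ≈ 52.972 mcg/mL.
Steady-state trough Cmin,ss = C₀·f/(1−f) ≈ 52.972 × 0.1563/0.8437 ≈ 9.813 mcg/mL.
Trough 9.8 mcg/mL vs MEC 13 mcg/mL: subtherapeutic.

9.8 mcg/mL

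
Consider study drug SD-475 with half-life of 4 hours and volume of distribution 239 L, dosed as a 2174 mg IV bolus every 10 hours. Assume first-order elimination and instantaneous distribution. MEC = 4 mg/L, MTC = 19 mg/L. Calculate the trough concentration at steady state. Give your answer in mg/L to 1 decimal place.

2.0 mg/L

τ/t½ = 10/4 ≈ 2.5, so fraction remaining f = (1/2)^(10/4) ≈ 0.1768.
At steady state, accumulation factor R = 1/(1 − e^(−kτ)) ≈ 1.2148.
Single-dose peak C₀ = D/Vd = 2174/239 ≈ 9.096 mg/L.
Cmax,ss = C₀/(1 − f) ≈ 9.096/0.8232 ≈ 11.050 mg/L.
One interval later, Cmin,ss = Cmax,ss·e^(−kτ) ≈ 11.050 × 0.1768 ≈ 1.954 mg/L.
Trough 2.0 mg/L vs MEC 4 mg/L: subtherapeutic.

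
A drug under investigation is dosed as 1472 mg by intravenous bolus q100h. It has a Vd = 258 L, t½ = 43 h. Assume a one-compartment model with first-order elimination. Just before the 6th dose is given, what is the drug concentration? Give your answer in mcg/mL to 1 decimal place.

1.4 mcg/mL

f = (1/2)^(τ/t½) = (1/2)^(100/43) ≈ 0.1995.
C₀ = D/Vd = 1472/258 ≈ 5.705 mcg/mL.
Before the 6th dose, 5 doses have been given. Superposition: Cmin = C₀·(f + f² + … + f^5).
≈ 5.705 × (0.1995 + 0.0398 + 0.0079 + 0.0016 + 0.0003) ≈ 5.705 × 0.2491 ≈ 1.421 mcg/mL.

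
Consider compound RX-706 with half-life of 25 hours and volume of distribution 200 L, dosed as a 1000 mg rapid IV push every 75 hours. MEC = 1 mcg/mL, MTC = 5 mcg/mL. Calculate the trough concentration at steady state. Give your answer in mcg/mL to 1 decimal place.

0.7 mcg/mL

τ = 75 h = 3 half-lives, so f = (1/2)^3 = 0.125.
Accumulation ratio R = 1/(1 − f) = 1/0.875 = 8/7.
Single-dose peak C₀ = D/Vd = 1000/200 = 5 mcg/mL.
Steady-state peak Cmax,ss = C₀·R = 5 × 8/7 ≈ 5.714 mcg/mL.
Steady-state trough Cmin,ss = Cmax,ss·f ≈ 5.714 × 0.125 ≈ 0.714 mcg/mL.
Trough 0.7 mcg/mL vs MEC 1 mcg/mL: subtherapeutic.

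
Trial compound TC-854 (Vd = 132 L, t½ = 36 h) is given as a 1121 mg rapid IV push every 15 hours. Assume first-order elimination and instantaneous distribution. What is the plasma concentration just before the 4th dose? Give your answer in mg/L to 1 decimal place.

14.7 mg/L

f = (1/2)^(τ/t½) = (1/2)^(15/36) ≈ 0.7492.
C₀ = D/Vd = 1121/132 ≈ 8.492 mg/L.
Before the 4th dose, 3 doses have been given. Superposition: Cmin = C₀·(f + f² + … + f^3).
≈ 8.492 × (0.7492 + 0.5613 + 0.4205) ≈ 8.492 × 1.7310 ≈ 14.700 mg/L.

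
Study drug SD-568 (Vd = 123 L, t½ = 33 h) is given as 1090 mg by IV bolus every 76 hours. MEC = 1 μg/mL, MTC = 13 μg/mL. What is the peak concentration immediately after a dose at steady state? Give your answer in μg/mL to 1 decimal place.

11.1 μg/mL

Over one 76-h interval, 76/33 ≈ 2.303 half-lives elapse, leaving f ≈ 0.2026 of each dose.
At steady state, accumulation factor R = 1/(1 − e^(−kτ)) ≈ 1.2541.
Each bolus raises the concentration by D/Vd = 1090/123 ≈ 8.862 μg/mL.
Steady-state peak Cmax,ss = C₀·R ≈ 8.862 × 1.2541 ≈ 11.114 μg/mL.
Peak 11.1 μg/mL vs MTC 13 μg/mL: below toxic threshold.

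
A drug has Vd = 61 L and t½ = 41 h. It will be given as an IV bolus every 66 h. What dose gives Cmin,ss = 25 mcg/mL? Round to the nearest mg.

3129 mg

τ/t½ = 66/41 ≈ 1.6098, so f = (1/2)^(66/41) ≈ 0.327654.
Cmin,ss = (D/Vd)·f/(1−f), so D = Cmin,ss·Vd·(1−f)/f.
D = 25 × 61 × (1−f)/f ≈ 25 × 61 × 2.05200 ≈ 3129.30 mg.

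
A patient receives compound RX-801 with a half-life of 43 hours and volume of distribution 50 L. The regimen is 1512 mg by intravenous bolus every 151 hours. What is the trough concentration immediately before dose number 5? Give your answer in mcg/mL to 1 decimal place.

f = (1/2)^(τ/t½) = (1/2)^(151/43) ≈ 0.0877.
C₀ = D/Vd = 1512/50 ≈ 30.240 mcg/mL.
Before the 5th dose, 4 doses have been given. Superposition: Cmin = C₀·(f + f² + … + f^4).
≈ 30.240 × (0.0877 + 0.0077 + 0.0007 + 0.0001) ≈ 30.240 × 0.0962 ≈ 2.909 mcg/mL.

2.9 mcg/mL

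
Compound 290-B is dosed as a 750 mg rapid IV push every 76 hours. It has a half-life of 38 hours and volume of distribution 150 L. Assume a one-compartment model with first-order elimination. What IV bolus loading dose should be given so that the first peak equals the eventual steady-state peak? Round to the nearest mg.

f = (1/2)^(76/38) ≈ 0.250000; accumulation ratio R = 1/(1−f) ≈ 1.33333.
Loading dose to hit Cmax,ss on first dose: D_load = D_maint·R ≈ 750 × 1.33333 ≈ 1000.00 mg.

1000 mg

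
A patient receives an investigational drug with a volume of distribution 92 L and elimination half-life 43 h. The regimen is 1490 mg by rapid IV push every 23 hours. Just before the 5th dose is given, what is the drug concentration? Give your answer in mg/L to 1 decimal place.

27.9 mg/L

f = (1/2)^(τ/t½) = (1/2)^(23/43) ≈ 0.6902.
C₀ = D/Vd = 1490/92 ≈ 16.196 mg/L.
Before the 5th dose, 4 doses have been given. Superposition: Cmin = C₀·(f + f² + … + f^4).
≈ 16.196 × (0.6902 + 0.4764 + 0.3288 + 0.2269) ≈ 16.196 × 1.7223 ≈ 27.894 mg/L.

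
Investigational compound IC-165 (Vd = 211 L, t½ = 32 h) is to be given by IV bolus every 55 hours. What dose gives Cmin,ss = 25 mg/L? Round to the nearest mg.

τ/t½ = 55/32 ≈ 1.7188, so f = (1/2)^(55/32) ≈ 0.303812.
Cmin,ss = (D/Vd)·f/(1−f), so D = Cmin,ss·Vd·(1−f)/f.
D = 25 × 211 × (1−f)/f ≈ 25 × 211 × 2.29151 ≈ 12087.72 mg.

12088 mg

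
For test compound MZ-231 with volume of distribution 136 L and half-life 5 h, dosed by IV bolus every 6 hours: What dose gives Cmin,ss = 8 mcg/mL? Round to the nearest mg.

τ/t½ = 6/5 ≈ 1.2, so f = (1/2)^(6/5) ≈ 0.435275.
Cmin,ss = (D/Vd)·f/(1−f), so D = Cmin,ss·Vd·(1−f)/f.
D = 8 × 136 × (1−f)/f ≈ 8 × 136 × 1.29740 ≈ 1411.57 mg.

1412 mg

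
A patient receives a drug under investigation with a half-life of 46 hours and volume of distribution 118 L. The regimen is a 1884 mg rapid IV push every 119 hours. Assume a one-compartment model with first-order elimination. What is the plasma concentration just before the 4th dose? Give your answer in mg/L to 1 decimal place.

3.2 mg/L

f = (1/2)^(τ/t½) = (1/2)^(119/46) ≈ 0.1664.
C₀ = D/Vd = 1884/118 ≈ 15.966 mg/L.
Before the 4th dose, 3 doses have been given. Superposition: Cmin = C₀·(f + f² + … + f^3).
≈ 15.966 × (0.1664 + 0.0277 + 0.0046) ≈ 15.966 × 0.1987 ≈ 3.172 mg/L.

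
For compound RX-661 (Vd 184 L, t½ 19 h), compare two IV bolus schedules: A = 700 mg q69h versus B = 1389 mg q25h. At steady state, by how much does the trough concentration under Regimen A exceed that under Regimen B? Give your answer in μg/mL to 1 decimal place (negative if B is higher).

-4.7 μg/mL

Regimen A: f = (1/2)^(69/19) ≈ 0.0807; Cmin,ss = (700/184)·f/(1−f) ≈ 0.334 μg/mL.
Regimen B: f = (1/2)^(25/19) ≈ 0.4017; Cmin,ss = (1389/184)·f/(1−f) ≈ 5.068 μg/mL.
Difference ≈ 0.334 − 5.068 ≈ -4.734 μg/mL.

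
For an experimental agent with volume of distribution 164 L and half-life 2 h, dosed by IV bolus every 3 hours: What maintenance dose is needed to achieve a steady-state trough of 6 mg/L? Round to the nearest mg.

1799 mg

τ/t½ = 3/2 ≈ 1.5, so f = (1/2)^(3/2) ≈ 0.353553.
Cmin,ss = (D/Vd)·f/(1−f), so D = Cmin,ss·Vd·(1−f)/f.
D = 6 × 164 × (1−f)/f ≈ 6 × 164 × 1.82843 ≈ 1799.18 mg.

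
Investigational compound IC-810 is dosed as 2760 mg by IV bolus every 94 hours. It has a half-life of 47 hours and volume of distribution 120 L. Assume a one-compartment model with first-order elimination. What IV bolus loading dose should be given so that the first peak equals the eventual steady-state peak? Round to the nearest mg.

3680 mg

f = (1/2)^(94/47) ≈ 0.250000; accumulation ratio R = 1/(1−f) ≈ 1.33333.
Loading dose to hit Cmax,ss on first dose: D_load = D_maint·R ≈ 2760 × 1.33333 ≈ 3679.99 mg.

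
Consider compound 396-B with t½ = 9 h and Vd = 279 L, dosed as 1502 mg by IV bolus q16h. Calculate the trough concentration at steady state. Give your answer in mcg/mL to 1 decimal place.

Over one 16-h interval, 16/9 ≈ 1.7778 half-lives elapse, leaving f ≈ 0.2916 of each dose.
Each bolus raises the concentration by D/Vd = 1502/279 ≈ 5.384 mcg/mL.
Steady-state trough Cmin,ss = C₀·f/(1−f) ≈ 5.384 × 0.2916/0.7084 ≈ 2.216 mcg/mL.

2.2 mcg/mL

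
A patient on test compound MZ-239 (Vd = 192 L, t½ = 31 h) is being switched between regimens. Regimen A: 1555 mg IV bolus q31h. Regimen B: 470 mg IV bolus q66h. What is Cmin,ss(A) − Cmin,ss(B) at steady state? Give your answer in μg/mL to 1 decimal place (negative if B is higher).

7.4 μg/mL

Regimen A: f = (1/2)^(31/31) ≈ 0.5000; Cmin,ss = (1555/192)·f/(1−f) ≈ 8.099 μg/mL.
Regimen B: f = (1/2)^(66/31) ≈ 0.2286; Cmin,ss = (470/192)·f/(1−f) ≈ 0.725 μg/mL.
Difference ≈ 8.099 − 0.725 ≈ 7.374 μg/mL.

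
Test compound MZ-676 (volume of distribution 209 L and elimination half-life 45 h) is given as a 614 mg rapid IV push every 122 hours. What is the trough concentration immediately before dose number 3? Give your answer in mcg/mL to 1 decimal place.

0.5 mcg/mL

f = (1/2)^(τ/t½) = (1/2)^(122/45) ≈ 0.1527.
C₀ = D/Vd = 614/209 ≈ 2.938 mcg/mL.
Before the 3rd dose, 2 doses have been given. Superposition: Cmin = C₀·(f + f²).
≈ 2.938 × (0.1527 + 0.0233) ≈ 2.938 × 0.1760 ≈ 0.517 mcg/mL.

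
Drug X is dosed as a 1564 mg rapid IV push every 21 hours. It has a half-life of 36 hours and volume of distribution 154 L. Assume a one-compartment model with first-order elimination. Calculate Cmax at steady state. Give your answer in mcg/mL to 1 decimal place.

30.5 mcg/mL

k = ln2/t½ = ln2/36 ≈ 0.019254 h⁻¹; fraction remaining f = e^(−kτ) = e^(−0.019254×21) ≈ 0.6674.
Accumulation ratio R = 1/(1 − f) ≈ 1/0.3326 ≈ 3.0066.
Single-dose peak C₀ = D/Vd = 1564/154 ≈ 10.156 mcg/mL.
Cmax,ss = C₀/(1 − f) ≈ 10.156/0.3326 ≈ 30.535 mcg/mL.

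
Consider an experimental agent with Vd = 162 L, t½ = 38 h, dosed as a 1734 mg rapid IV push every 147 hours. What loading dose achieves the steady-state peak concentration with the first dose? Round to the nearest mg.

f = (1/2)^(147/38) ≈ 0.068468; accumulation ratio R = 1/(1−f) ≈ 1.07350.
Loading dose to hit Cmax,ss on first dose: D_load = D_maint·R ≈ 1734 × 1.07350 ≈ 1861.45 mg.

1861 mg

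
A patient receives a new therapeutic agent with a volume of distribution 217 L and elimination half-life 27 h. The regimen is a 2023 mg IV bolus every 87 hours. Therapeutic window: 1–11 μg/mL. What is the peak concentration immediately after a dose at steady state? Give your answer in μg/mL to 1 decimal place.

10.4 μg/mL

k = ln2/t½ = ln2/27 ≈ 0.025672 h⁻¹; fraction remaining f = e^(−kτ) = e^(−0.025672×87) ≈ 0.1072.
At steady state, accumulation factor R = 1/(1 − e^(−kτ)) ≈ 1.1201.
Single-dose peak C₀ = D/Vd = 2023/217 ≈ 9.323 μg/mL.
Steady-state peak Cmax,ss = C₀·R ≈ 9.323 × 1.1201 ≈ 10.443 μg/mL.
Peak 10.4 μg/mL vs MTC 11 μg/mL: below toxic threshold.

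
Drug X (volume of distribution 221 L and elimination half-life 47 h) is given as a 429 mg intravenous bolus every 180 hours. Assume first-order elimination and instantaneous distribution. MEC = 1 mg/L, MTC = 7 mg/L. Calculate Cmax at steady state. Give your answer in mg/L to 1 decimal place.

Over one 180-h interval, 180/47 ≈ 3.8298 half-lives elapse, leaving f ≈ 0.0703 of each dose.
At steady state, accumulation factor R = 1/(1 − e^(−kτ)) ≈ 1.0756.
Each bolus raises the concentration by D/Vd = 429/221 ≈ 1.941 mg/L.
Cmax,ss = C₀/(1 − f) ≈ 1.941/0.9297 ≈ 2.088 mg/L.
Peak 2.1 mg/L vs MTC 7 mg/L: below toxic threshold.

2.1 mg/L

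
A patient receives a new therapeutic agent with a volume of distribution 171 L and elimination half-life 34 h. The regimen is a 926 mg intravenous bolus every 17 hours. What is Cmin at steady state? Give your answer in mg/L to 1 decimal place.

13.1 mg/L

τ/t½ = 17/34 ≈ 0.5, so fraction remaining f = (1/2)^(17/34) ≈ 0.7071.
Each bolus raises the concentration by D/Vd = 926/171 ≈ 5.415 mg/L.
Steady-state trough Cmin,ss = C₀·f/(1−f) ≈ 5.415 × 0.7071/0.2929 ≈ 13.073 mg/L.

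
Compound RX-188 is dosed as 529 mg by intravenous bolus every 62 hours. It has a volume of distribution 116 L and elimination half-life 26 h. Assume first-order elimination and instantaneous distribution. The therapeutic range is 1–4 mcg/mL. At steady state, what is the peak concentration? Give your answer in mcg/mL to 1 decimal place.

5.6 mcg/mL

k = ln2/t½ = ln2/26 ≈ 0.026660 h⁻¹; fraction remaining f = e^(−kτ) = e^(−0.026660×62) ≈ 0.1915.
At steady state, accumulation factor R = 1/(1 − e^(−kτ)) ≈ 1.2369.
Each bolus raises the concentration by D/Vd = 529/116 ≈ 4.560 mcg/mL.
Steady-state peak Cmax,ss = C₀·R ≈ 4.560 × 1.2369 ≈ 5.640 mcg/mL.
Peak 5.6 mcg/mL vs MTC 4 mcg/mL: exceeds toxic threshold.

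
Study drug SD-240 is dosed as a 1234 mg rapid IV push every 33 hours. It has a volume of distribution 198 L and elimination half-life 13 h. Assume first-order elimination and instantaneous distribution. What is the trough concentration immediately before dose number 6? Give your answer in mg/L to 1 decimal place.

f = (1/2)^(τ/t½) = (1/2)^(33/13) ≈ 0.1721.
C₀ = D/Vd = 1234/198 ≈ 6.232 mg/L.
Before the 6th dose, 5 doses have been given. Superposition: Cmin = C₀·(f + f² + … + f^5).
≈ 6.232 × (0.1721 + 0.0296 + 0.0051 + 0.0009 + 0.0002) ≈ 6.232 × 0.2079 ≈ 1.296 mg/L.

1.3 mg/L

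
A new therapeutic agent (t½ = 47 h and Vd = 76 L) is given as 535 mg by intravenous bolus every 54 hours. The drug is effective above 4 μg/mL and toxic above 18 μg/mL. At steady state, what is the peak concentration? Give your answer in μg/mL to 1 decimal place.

Over one 54-h interval, 54/47 ≈ 1.1489 half-lives elapse, leaving f ≈ 0.4510 of each dose.
At steady state, accumulation factor R = 1/(1 − e^(−kτ)) ≈ 1.8215.
Single-dose peak C₀ = D/Vd = 535/76 ≈ 7.039 μg/mL.
Steady-state peak Cmax,ss = C₀·R ≈ 7.039 × 1.8215 ≈ 12.822 μg/mL.
Peak 12.8 μg/mL vs MTC 18 μg/mL: below toxic threshold.

12.8 μg/mL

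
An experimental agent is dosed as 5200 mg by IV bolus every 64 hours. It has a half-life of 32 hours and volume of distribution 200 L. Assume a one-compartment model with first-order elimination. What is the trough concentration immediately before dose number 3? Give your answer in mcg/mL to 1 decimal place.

8.1 mcg/mL

f = (1/2)^(τ/t½) = (1/2)^(64/32) ≈ 0.2500.
C₀ = D/Vd = 5200/200 ≈ 26.000 mcg/mL.
Before the 3rd dose, 2 doses have been given. Superposition: Cmin = C₀·(f + f²).
≈ 26.000 × (0.2500 + 0.0625) ≈ 26.000 × 0.3125 ≈ 8.125 mcg/mL.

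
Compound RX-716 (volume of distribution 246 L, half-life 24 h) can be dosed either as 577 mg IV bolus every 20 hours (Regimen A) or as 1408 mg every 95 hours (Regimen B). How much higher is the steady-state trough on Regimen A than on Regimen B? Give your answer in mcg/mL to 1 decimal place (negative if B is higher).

2.6 mcg/mL

Regimen A: f = (1/2)^(20/24) ≈ 0.5612; Cmin,ss = (577/246)·f/(1−f) ≈ 3.000 mcg/mL.
Regimen B: f = (1/2)^(95/24) ≈ 0.0643; Cmin,ss = (1408/246)·f/(1−f) ≈ 0.393 mcg/mL.
Difference ≈ 3.000 − 0.393 ≈ 2.607 mcg/mL.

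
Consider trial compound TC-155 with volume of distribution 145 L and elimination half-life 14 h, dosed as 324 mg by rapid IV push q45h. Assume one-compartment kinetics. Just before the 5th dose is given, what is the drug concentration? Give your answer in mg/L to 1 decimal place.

f = (1/2)^(τ/t½) = (1/2)^(45/14) ≈ 0.1077.
C₀ = D/Vd = 324/145 ≈ 2.234 mg/L.
Before the 5th dose, 4 doses have been given. Superposition: Cmin = C₀·(f + f² + … + f^4).
≈ 2.234 × (0.1077 + 0.0116 + 0.0012 + 0.0001) ≈ 2.234 × 0.1206 ≈ 0.269 mg/L.

0.3 mg/L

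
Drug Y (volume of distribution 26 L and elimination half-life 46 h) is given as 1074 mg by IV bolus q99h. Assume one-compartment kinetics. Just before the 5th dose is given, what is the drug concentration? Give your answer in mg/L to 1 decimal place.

f = (1/2)^(τ/t½) = (1/2)^(99/46) ≈ 0.2250.
C₀ = D/Vd = 1074/26 ≈ 41.308 mg/L.
Before the 5th dose, 4 doses have been given. Superposition: Cmin = C₀·(f + f² + … + f^4).
≈ 41.308 × (0.2250 + 0.0506 + 0.0114 + 0.0026) ≈ 41.308 × 0.2896 ≈ 11.963 mg/L.

12.0 mg/L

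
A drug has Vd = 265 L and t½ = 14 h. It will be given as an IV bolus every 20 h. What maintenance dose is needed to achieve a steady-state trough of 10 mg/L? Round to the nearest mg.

τ/t½ = 20/14 ≈ 1.4286, so f = (1/2)^(20/14) ≈ 0.371499.
Cmin,ss = (D/Vd)·f/(1−f), so D = Cmin,ss·Vd·(1−f)/f.
D = 10 × 265 × (1−f)/f ≈ 10 × 265 × 1.69180 ≈ 4483.27 mg.

4483 mg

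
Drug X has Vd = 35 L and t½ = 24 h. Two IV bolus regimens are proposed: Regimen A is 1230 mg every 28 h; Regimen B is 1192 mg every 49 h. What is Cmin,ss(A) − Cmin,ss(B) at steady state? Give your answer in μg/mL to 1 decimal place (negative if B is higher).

Regimen A: f = (1/2)^(28/24) ≈ 0.4454; Cmin,ss = (1230/35)·f/(1−f) ≈ 28.223 μg/mL.
Regimen B: f = (1/2)^(49/24) ≈ 0.2429; Cmin,ss = (1192/35)·f/(1−f) ≈ 10.927 μg/mL.
Difference ≈ 28.223 − 10.927 ≈ 17.296 μg/mL.

17.3 μg/mL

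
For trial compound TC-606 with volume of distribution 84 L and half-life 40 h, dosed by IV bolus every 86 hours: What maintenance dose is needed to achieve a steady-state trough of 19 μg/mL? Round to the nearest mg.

τ/t½ = 86/40 ≈ 2.15, so f = (1/2)^(86/40) ≈ 0.225313.
Cmin,ss = (D/Vd)·f/(1−f), so D = Cmin,ss·Vd·(1−f)/f.
D = 19 × 84 × (1−f)/f ≈ 19 × 84 × 3.43827 ≈ 5487.48 mg.

5487 mg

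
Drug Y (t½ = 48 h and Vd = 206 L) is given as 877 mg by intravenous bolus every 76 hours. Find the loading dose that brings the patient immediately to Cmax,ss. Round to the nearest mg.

1316 mg

f = (1/2)^(76/48) ≈ 0.333710; accumulation ratio R = 1/(1−f) ≈ 1.50085.
Loading dose to hit Cmax,ss on first dose: D_load = D_maint·R ≈ 877 × 1.50085 ≈ 1316.25 mg.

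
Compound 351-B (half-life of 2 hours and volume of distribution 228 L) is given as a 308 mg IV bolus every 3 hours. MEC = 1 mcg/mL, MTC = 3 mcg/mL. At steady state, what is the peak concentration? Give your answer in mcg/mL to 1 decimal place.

2.1 mcg/mL

Over one 3-h interval, 3/2 ≈ 1.5 half-lives elapse, leaving f ≈ 0.3536 of each dose.
At steady state, accumulation factor R = 1/(1 − e^(−kτ)) ≈ 1.5470.
Single-dose peak C₀ = D/Vd = 308/228 ≈ 1.351 mcg/mL.
Steady-state peak Cmax,ss = C₀·R ≈ 1.351 × 1.5470 ≈ 2.090 mcg/mL.
Peak 2.1 mcg/mL vs MTC 3 mcg/mL: below toxic threshold.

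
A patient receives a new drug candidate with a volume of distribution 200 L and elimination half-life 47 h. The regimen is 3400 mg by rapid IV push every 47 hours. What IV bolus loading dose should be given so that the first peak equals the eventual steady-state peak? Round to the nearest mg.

6800 mg

f = (1/2)^(47/47) ≈ 0.500000; accumulation ratio R = 1/(1−f) ≈ 2.00000.
Loading dose to hit Cmax,ss on first dose: D_load = D_maint·R ≈ 3400 × 2.00000 ≈ 6800.00 mg.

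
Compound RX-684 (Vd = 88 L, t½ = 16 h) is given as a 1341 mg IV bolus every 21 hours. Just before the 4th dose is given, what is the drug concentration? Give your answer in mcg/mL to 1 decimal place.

9.6 mcg/mL

f = (1/2)^(τ/t½) = (1/2)^(21/16) ≈ 0.4026.
C₀ = D/Vd = 1341/88 ≈ 15.239 mcg/mL.
Before the 4th dose, 3 doses have been given. Superposition: Cmin = C₀·(f + f² + … + f^3).
≈ 15.239 × (0.4026 + 0.1621 + 0.0653) ≈ 15.239 × 0.6300 ≈ 9.601 mcg/mL.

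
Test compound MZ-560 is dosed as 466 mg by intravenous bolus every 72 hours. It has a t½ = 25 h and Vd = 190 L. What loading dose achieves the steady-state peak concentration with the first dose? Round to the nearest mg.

f = (1/2)^(72/25) ≈ 0.135842; accumulation ratio R = 1/(1−f) ≈ 1.15720.
Loading dose to hit Cmax,ss on first dose: D_load = D_maint·R ≈ 466 × 1.15720 ≈ 539.26 mg.

539 mg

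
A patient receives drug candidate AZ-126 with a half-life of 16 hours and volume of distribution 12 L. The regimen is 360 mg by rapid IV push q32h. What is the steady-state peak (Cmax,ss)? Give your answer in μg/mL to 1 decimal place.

τ = 32 h = 2 half-lives, so f = (1/2)^2 = 0.25.
Accumulation ratio R = 1/(1 − f) = 1/0.75 = 4/3.
Single-dose peak C₀ = D/Vd = 360/12 = 30 μg/mL.
Steady-state peak Cmax,ss = C₀·R = 30 × 4/3 ≈ 40.000 μg/mL.

40.0 μg/mL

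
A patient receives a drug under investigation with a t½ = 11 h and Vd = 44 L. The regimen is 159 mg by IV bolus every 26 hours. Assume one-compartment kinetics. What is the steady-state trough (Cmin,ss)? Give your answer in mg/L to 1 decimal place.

τ/t½ = 26/11 ≈ 2.3636, so fraction remaining f = (1/2)^(26/11) ≈ 0.1943.
Single-dose peak C₀ = D/Vd = 159/44 ≈ 3.614 mg/L.
Steady-state trough Cmin,ss = C₀·f/(1−f) ≈ 3.614 × 0.1943/0.8057 ≈ 0.872 mg/L.

0.9 mg/L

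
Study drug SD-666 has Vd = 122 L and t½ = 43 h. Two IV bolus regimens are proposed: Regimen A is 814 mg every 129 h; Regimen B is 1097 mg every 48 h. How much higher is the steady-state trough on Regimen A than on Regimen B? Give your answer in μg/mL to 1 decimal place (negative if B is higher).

Regimen A: f = (1/2)^(129/43) ≈ 0.1250; Cmin,ss = (814/122)·f/(1−f) ≈ 0.953 μg/mL.
Regimen B: f = (1/2)^(48/43) ≈ 0.4613; Cmin,ss = (1097/122)·f/(1−f) ≈ 7.700 μg/mL.
Difference ≈ 0.953 − 7.700 ≈ -6.747 μg/mL.

-6.7 μg/mL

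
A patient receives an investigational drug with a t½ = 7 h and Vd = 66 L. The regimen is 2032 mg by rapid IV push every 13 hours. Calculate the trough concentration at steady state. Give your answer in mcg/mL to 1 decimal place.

11.7 mcg/mL

τ/t½ = 13/7 ≈ 1.8571, so fraction remaining f = (1/2)^(13/7) ≈ 0.2760.
Accumulation ratio R = 1/(1 − f) ≈ 1/0.7240 ≈ 1.3812.
Each bolus raises the concentration by D/Vd = 2032/66 ≈ 30.788 mcg/mL.
Steady-state peak Cmax,ss = C₀·R ≈ 30.788 × 1.3812 ≈ 42.524 mcg/mL.
Steady-state trough Cmin,ss = Cmax,ss·f ≈ 42.524 × 0.2760 ≈ 11.737 mcg/mL.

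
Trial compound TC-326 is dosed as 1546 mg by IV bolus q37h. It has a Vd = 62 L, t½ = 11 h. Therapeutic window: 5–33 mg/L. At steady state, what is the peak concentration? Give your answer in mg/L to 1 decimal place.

τ/t½ = 37/11 ≈ 3.3636, so fraction remaining f = (1/2)^(37/11) ≈ 0.0972.
At steady state, accumulation factor R = 1/(1 − e^(−kτ)) ≈ 1.1077.
Single-dose peak C₀ = D/Vd = 1546/62 ≈ 24.935 mg/L.
Cmax,ss = C₀/(1 − f) ≈ 24.935/0.9028 ≈ 27.620 mg/L.
Peak 27.6 mg/L vs MTC 33 mg/L: below toxic threshold.

27.6 mg/L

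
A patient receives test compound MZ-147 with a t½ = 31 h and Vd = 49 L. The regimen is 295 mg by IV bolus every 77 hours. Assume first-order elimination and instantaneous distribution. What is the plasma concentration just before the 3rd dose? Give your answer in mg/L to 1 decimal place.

1.3 mg/L

f = (1/2)^(τ/t½) = (1/2)^(77/31) ≈ 0.1788.
C₀ = D/Vd = 295/49 ≈ 6.020 mg/L.
Before the 3rd dose, 2 doses have been given. Superposition: Cmin = C₀·(f + f²).
≈ 6.020 × (0.1788 + 0.0320) ≈ 6.020 × 0.2108 ≈ 1.269 mg/L.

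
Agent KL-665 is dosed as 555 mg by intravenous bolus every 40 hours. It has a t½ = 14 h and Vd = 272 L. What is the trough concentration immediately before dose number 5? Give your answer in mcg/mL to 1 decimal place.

0.3 mcg/mL

f = (1/2)^(τ/t½) = (1/2)^(40/14) ≈ 0.1380.
C₀ = D/Vd = 555/272 ≈ 2.040 mcg/mL.
Before the 5th dose, 4 doses have been given. Superposition: Cmin = C₀·(f + f² + … + f^4).
≈ 2.040 × (0.1380 + 0.0190 + 0.0026 + 0.0004) ≈ 2.040 × 0.1600 ≈ 0.326 mcg/mL.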